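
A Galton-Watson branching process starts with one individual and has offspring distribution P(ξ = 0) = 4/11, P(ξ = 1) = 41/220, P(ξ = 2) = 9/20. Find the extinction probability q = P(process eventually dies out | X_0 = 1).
q = 80/99

The pgf is f(s) = 4/11 + 41/220·s + 9/20·s². The extinction probability q is the smallest fixed point of f in [0, 1]. Setting s = f(s):
  9/20·s² + (41/220 − 1)·s + 4/11 = 0
  9/20·s² − (4/11 + 9/20)·s + 4/11 = 0
which factors as (s − 1)·(9/20·s − 4/11) = 0, giving roots s = 1 and s = (4/11)/(9/20) = 80/99.
Mean offspring μ = 41/220 + 2·9/20 = 239/220 > 1 (supercritical), so q < 1. The extinction probability is the smaller root: q = (4/11)/(9/20) = 80/99.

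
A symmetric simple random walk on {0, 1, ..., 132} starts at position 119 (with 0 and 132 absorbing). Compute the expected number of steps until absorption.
E[τ | X_0 = 119] = 1547

Let v_k = E[τ | X_0 = k]. Boundary: v_0 = v_132 = 0. Recurrence: v_k = 1 + (v_{k-1} + v_{k+1})/2 for 1 ≤ k ≤ 131. The particular solution to v_k − (v_{k-1} + v_{k+1})/2 = 1 is v_k = −k^2. Adding homogeneous solution A + B k and matching boundaries gives v_k = k (132 − k). Substituting k = 119: v_119 = 119 · 13 = 1547.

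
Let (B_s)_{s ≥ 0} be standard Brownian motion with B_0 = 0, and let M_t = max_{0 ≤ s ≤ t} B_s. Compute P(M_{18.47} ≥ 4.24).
P(M_{18.47} ≥ 4.24) = 2·P(B_{18.47} ≥ 4.24) = 2(1 − Φ(4.24/√18.47)) ≈ 0.3238

By the reflection principle for Brownian motion, P(M_t ≥ a) = 2 · P(B_t ≥ a) for a ≥ 0. Since B_t ~ N(0, t), P(B_t ≥ 4.24) = 1 − Φ(4.24/√t) = 1 − Φ(4.24/√18.47) = 1 − Φ(0.9866). So
  P(M_{18.47} ≥ 4.24) = 2(1 − Φ(0.9866)) ≈ 0.3238.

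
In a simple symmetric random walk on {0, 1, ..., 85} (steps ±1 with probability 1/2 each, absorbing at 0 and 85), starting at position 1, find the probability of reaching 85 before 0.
P(hit 85 before 0) = 1/85

Let u_k = P(hit 85 before 0 | start at k). Then u_0 = 0, u_85 = 1, and u_k = u_{k-1}/2 + u_{k+1}/2 for 1 ≤ k ≤ 84. This harmonic recurrence is solved by u_k = k/85, giving u_1 = 1/85.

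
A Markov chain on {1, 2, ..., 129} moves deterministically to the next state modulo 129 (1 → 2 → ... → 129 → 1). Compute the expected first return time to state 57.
E[T_57 | X_0 = 57] = 129

The chain cycles deterministically, so starting at state 57 it returns in exactly 129 steps. Equivalently, the stationary distribution is uniform π_j = 1/129 for every state j, so by Kac's formula E[T_57] = 1/π_57 = 129.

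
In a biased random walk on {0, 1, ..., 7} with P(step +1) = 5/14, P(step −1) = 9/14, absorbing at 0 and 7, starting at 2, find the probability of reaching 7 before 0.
P(hit 7 before 0) = (1 − (9/5)^2) / (1 − (9/5)^7) = 43750/1176211

Let u_k denote P(reach 7 before 0 | start at k). Boundary: u_0 = 0, u_7 = 1. Recurrence: u_k = 5/14·u_{k+1} + 9/14·u_{k-1} for 1 ≤ k ≤ 6. Try u_k = A + B·r^k with r = q/p = (9/14)/(5/14) = 9/5. Substitution satisfies the recurrence; boundary conditions give:
  u_k = (1 − r^k) / (1 − r^N) = (1 − (9/5)^2) / (1 − (9/5)^7) = 43750/1176211.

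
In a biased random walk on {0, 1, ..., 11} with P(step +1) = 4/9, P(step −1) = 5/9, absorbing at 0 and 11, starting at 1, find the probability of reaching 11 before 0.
P(hit 11 before 0) = (1 − (5/4)^1) / (1 − (5/4)^11) = 1048576/44633821

Let u_k denote P(reach 11 before 0 | start at k). Boundary: u_0 = 0, u_11 = 1. Recurrence: u_k = 4/9·u_{k+1} + 5/9·u_{k-1} for 1 ≤ k ≤ 10. Try u_k = A + B·r^k with r = q/p = (5/9)/(4/9) = 5/4. Substitution satisfies the recurrence; boundary conditions give:
  u_k = (1 − r^k) / (1 − r^N) = (1 − (5/4)^1) / (1 − (5/4)^11) = 1048576/44633821.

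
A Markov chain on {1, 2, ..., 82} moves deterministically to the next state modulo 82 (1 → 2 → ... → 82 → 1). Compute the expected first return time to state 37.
E[T_37 | X_0 = 37] = 82

The chain cycles deterministically, so starting at state 37 it returns in exactly 82 steps. Equivalently, the stationary distribution is uniform π_j = 1/82 for every state j, so by Kac's formula E[T_37] = 1/π_37 = 82.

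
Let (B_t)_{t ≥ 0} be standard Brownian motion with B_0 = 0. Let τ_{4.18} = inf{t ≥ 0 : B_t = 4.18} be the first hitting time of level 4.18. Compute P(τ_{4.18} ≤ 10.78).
P(τ_{4.18} ≤ 10.78) = 2(1 − Φ(4.18/√10.78)) = 2(1 − Φ(1.2731)) ≈ 0.2030

By the reflection principle for standard BM, P(τ_b ≤ t) = 2 · P(B_t ≥ b). Since B_t ~ N(0, t), P(B_t ≥ 4.18) = 1 − Φ(4.18/√t) = 1 − Φ(4.18/√10.78) = 1 − Φ(1.2731) ≈ 0.10149. Doubling: P(τ_{4.18} ≤ 10.78) ≈ 2 · 0.10149 = 0.20298 ≈ 0.2030.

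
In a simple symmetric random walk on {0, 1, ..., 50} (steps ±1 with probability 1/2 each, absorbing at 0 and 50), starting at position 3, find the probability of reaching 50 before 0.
P(hit 50 before 0) = 3/50

Let u_k = P(hit 50 before 0 | start at k). Then u_0 = 0, u_50 = 1, and u_k = u_{k-1}/2 + u_{k+1}/2 for 1 ≤ k ≤ 49. This harmonic recurrence is solved by u_k = k/50, giving u_3 = 3/50.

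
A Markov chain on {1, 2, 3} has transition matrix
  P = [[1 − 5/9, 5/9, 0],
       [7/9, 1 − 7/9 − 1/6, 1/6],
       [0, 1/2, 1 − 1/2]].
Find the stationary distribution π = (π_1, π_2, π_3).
π = (21/41, 15/41, 5/41)

This is a birth-death chain on three states, which satisfies detailed balance: π_1 · P_{12} = π_2 · P_{21} and π_2 · P_{23} = π_3 · P_{32}.
From π_1 · 5/9 = π_2 · 7/9: π_2/π_1 = (5/9)/(7/9) = 5/7.
From π_2 · 1/6 = π_3 · 1/2: π_3/π_2 = (1/6)/(1/2) = 1/3.
Take π_1 proportional to 1; then unnormalized π = (1, 5/7, 5/21). Normalize by dividing by the sum 41/21:
  π = (21/41, 15/41, 5/41).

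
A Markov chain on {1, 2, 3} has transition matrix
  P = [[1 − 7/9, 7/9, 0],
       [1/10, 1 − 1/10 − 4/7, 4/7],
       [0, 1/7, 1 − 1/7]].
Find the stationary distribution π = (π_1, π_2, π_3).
π = (9/359, 70/359, 280/359)

This is a birth-death chain on three states, which satisfies detailed balance: π_1 · P_{12} = π_2 · P_{21} and π_2 · P_{23} = π_3 · P_{32}.
From π_1 · 7/9 = π_2 · 1/10: π_2/π_1 = (7/9)/(1/10) = 70/9.
From π_2 · 4/7 = π_3 · 1/7: π_3/π_2 = (4/7)/(1/7) = 4.
Take π_1 proportional to 1; then unnormalized π = (1, 70/9, 280/9). Normalize by dividing by the sum 359/9:
  π = (9/359, 70/359, 280/359).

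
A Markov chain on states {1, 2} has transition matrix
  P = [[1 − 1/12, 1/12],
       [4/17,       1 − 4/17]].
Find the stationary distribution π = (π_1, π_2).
π_1 = 48/65, π_2 = 17/65

Solve πP = π with π_1 + π_2 = 1. From πP = π: π_1 · (1 − 1/12) + π_2 · 4/17 = π_1 ⇒ π_2 · 4/17 = π_1 · 1/12 ⇒ π_2/π_1 = (1/12)/(4/17) = 17/48. Together with π_1 + π_2 = 1:
  π_1 = (4/17)/(1/12 + 4/17) = (4/17)/(65/204) = 48/65,
  π_2 = (1/12)/(1/12 + 4/17) = (1/12)/(65/204) = 17/65.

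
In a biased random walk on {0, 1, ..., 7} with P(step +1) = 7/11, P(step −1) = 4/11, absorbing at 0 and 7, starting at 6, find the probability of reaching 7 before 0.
P(hit 7 before 0) = (1 − (4/7)^6) / (1 − (4/7)^7) = 264957/269053

Let u_k denote P(reach 7 before 0 | start at k). Boundary: u_0 = 0, u_7 = 1. Recurrence: u_k = 7/11·u_{k+1} + 4/11·u_{k-1} for 1 ≤ k ≤ 6. Try u_k = A + B·r^k with r = q/p = (4/11)/(7/11) = 4/7. Substitution satisfies the recurrence; boundary conditions give:
  u_k = (1 − r^k) / (1 − r^N) = (1 − (4/7)^6) / (1 − (4/7)^7) = 264957/269053.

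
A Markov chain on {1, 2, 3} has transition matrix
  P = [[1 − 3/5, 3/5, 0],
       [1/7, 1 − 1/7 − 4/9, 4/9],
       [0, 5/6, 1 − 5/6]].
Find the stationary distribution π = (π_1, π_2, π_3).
π = (25/186, 35/62, 28/93)

This is a birth-death chain on three states, which satisfies detailed balance: π_1 · P_{12} = π_2 · P_{21} and π_2 · P_{23} = π_3 · P_{32}.
From π_1 · 3/5 = π_2 · 1/7: π_2/π_1 = (3/5)/(1/7) = 21/5.
From π_2 · 4/9 = π_3 · 5/6: π_3/π_2 = (4/9)/(5/6) = 8/15.
Take π_1 proportional to 1; then unnormalized π = (1, 21/5, 56/25). Normalize by dividing by the sum 186/25:
  π = (25/186, 35/62, 28/93).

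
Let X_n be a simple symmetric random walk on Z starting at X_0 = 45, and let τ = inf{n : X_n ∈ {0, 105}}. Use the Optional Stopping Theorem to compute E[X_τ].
E[X_τ] = 45

X_n is a martingale and τ is a bounded-mean stopping time (indeed τ is finite a.s. with bounded expectation since the walk is in a bounded region). By the OST, E[X_τ] = E[X_0] = 45. Equivalently: E[X_τ] = 105 · P(hit 105 first) + 0 · P(hit 0 first) = 105 · (45/105) = 45.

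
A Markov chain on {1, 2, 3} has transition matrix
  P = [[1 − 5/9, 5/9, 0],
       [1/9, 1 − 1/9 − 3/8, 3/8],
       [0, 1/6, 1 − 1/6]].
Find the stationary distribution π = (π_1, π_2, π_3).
π = (4/69, 20/69, 15/23)

This is a birth-death chain on three states, which satisfies detailed balance: π_1 · P_{12} = π_2 · P_{21} and π_2 · P_{23} = π_3 · P_{32}.
From π_1 · 5/9 = π_2 · 1/9: π_2/π_1 = (5/9)/(1/9) = 5.
From π_2 · 3/8 = π_3 · 1/6: π_3/π_2 = (3/8)/(1/6) = 9/4.
Take π_1 proportional to 1; then unnormalized π = (1, 5, 45/4). Normalize by dividing by the sum 69/4:
  π = (4/69, 20/69, 15/23).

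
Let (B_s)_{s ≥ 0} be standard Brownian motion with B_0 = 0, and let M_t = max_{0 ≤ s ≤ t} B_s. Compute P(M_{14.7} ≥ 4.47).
P(M_{14.7} ≥ 4.47) = 2·P(B_{14.7} ≥ 4.47) = 2(1 − Φ(4.47/√14.7)) ≈ 0.2437

By the reflection principle for Brownian motion, P(M_t ≥ a) = 2 · P(B_t ≥ a) for a ≥ 0. Since B_t ~ N(0, t), P(B_t ≥ 4.47) = 1 − Φ(4.47/√t) = 1 − Φ(4.47/√14.7) = 1 − Φ(1.1659). So
  P(M_{14.7} ≥ 4.47) = 2(1 − Φ(1.1659)) ≈ 0.2437.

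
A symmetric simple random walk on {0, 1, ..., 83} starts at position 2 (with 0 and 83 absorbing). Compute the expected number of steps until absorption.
E[τ | X_0 = 2] = 162

Let v_k = E[τ | X_0 = k]. Boundary: v_0 = v_83 = 0. Recurrence: v_k = 1 + (v_{k-1} + v_{k+1})/2 for 1 ≤ k ≤ 82. The particular solution to v_k − (v_{k-1} + v_{k+1})/2 = 1 is v_k = −k^2. Adding homogeneous solution A + B k and matching boundaries gives v_k = k (83 − k). Substituting k = 2: v_2 = 2 · 81 = 162.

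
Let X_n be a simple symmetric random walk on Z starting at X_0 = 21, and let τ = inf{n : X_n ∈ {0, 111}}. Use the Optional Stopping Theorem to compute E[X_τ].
E[X_τ] = 21

X_n is a martingale and τ is a bounded-mean stopping time (indeed τ is finite a.s. with bounded expectation since the walk is in a bounded region). By the OST, E[X_τ] = E[X_0] = 21. Equivalently: E[X_τ] = 111 · P(hit 111 first) + 0 · P(hit 0 first) = 111 · (21/111) = 21.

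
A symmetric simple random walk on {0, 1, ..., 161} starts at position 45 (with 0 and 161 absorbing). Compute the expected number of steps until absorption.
E[τ | X_0 = 45] = 5220

Let v_k = E[τ | X_0 = k]. Boundary: v_0 = v_161 = 0. Recurrence: v_k = 1 + (v_{k-1} + v_{k+1})/2 for 1 ≤ k ≤ 160. The particular solution to v_k − (v_{k-1} + v_{k+1})/2 = 1 is v_k = −k^2. Adding homogeneous solution A + B k and matching boundaries gives v_k = k (161 − k). Substituting k = 45: v_45 = 45 · 116 = 5220.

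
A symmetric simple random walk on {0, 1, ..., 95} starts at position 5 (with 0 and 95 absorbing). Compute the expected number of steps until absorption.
E[τ | X_0 = 5] = 450

Let v_k = E[τ | X_0 = k]. Boundary: v_0 = v_95 = 0. Recurrence: v_k = 1 + (v_{k-1} + v_{k+1})/2 for 1 ≤ k ≤ 94. The particular solution to v_k − (v_{k-1} + v_{k+1})/2 = 1 is v_k = −k^2. Adding homogeneous solution A + B k and matching boundaries gives v_k = k (95 − k). Substituting k = 5: v_5 = 5 · 90 = 450.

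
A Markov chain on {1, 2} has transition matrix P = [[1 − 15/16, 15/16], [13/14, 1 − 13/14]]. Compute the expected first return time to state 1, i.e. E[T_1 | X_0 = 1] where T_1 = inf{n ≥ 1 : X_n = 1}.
E[T_1 | X_0 = 1] = 1/π_1 = 209/104

For an irreducible recurrent Markov chain with stationary distribution π, E[T_i | X_0 = i] = 1/π_i (Kac's formula). Here π_1 = (13/14)/(15/16 + 13/14) = (13/14)/(209/112) = 104/209, so E[T_1 | X_0 = 1] = 1/π_1 = (15/16 + 13/14)/(13/14) = (209/112)/(13/14) = 209/104.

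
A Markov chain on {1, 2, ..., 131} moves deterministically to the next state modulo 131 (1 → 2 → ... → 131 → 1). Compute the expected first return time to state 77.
E[T_77 | X_0 = 77] = 131

The chain cycles deterministically, so starting at state 77 it returns in exactly 131 steps. Equivalently, the stationary distribution is uniform π_j = 1/131 for every state j, so by Kac's formula E[T_77] = 1/π_77 = 131.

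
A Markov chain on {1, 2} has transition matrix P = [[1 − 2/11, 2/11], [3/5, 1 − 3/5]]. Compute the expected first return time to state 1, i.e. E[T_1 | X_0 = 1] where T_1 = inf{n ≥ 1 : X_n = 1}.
E[T_1 | X_0 = 1] = 1/π_1 = 43/33

For an irreducible recurrent Markov chain with stationary distribution π, E[T_i | X_0 = i] = 1/π_i (Kac's formula). Here π_1 = (3/5)/(2/11 + 3/5) = (3/5)/(43/55) = 33/43, so E[T_1 | X_0 = 1] = 1/π_1 = (2/11 + 3/5)/(3/5) = (43/55)/(3/5) = 43/33.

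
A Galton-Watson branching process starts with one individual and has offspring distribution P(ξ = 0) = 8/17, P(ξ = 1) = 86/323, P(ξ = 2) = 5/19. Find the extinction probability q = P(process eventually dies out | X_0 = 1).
q = 1

Mean offspring μ = 0·8/17 + 1·86/323 + 2·5/19 = 256/323 ≤ 1. For μ ≤ 1 with offspring not concentrated at 1, the Galton-Watson process goes extinct almost surely, so q = 1.
(Algebraic check: The pgf is f(s) = 8/17 + 86/323·s + 5/19·s². The extinction probability q is the smallest fixed point of f in [0, 1]. Setting s = f(s):
  5/19·s² + (86/323 − 1)·s + 8/17 = 0
  5/19·s² − (8/17 + 5/19)·s + 8/17 = 0
which factors as (s − 1)·(5/19·s − 8/17) = 0, giving roots s = 1 and s = (8/17)/(5/19) = 152/85. Since 152/85 ≥ 1, the smallest root in [0, 1] is s = 1.)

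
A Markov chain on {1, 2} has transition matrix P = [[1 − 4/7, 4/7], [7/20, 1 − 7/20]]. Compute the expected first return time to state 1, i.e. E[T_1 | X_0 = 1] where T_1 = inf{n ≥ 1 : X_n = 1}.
E[T_1 | X_0 = 1] = 1/π_1 = 129/49

For an irreducible recurrent Markov chain with stationary distribution π, E[T_i | X_0 = i] = 1/π_i (Kac's formula). Here π_1 = (7/20)/(4/7 + 7/20) = (7/20)/(129/140) = 49/129, so E[T_1 | X_0 = 1] = 1/π_1 = (4/7 + 7/20)/(7/20) = (129/140)/(7/20) = 129/49.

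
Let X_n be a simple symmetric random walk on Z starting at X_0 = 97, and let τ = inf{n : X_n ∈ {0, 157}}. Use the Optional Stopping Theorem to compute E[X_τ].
E[X_τ] = 97

X_n is a martingale and τ is a bounded-mean stopping time (indeed τ is finite a.s. with bounded expectation since the walk is in a bounded region). By the OST, E[X_τ] = E[X_0] = 97. Equivalently: E[X_τ] = 157 · P(hit 157 first) + 0 · P(hit 0 first) = 157 · (97/157) = 97.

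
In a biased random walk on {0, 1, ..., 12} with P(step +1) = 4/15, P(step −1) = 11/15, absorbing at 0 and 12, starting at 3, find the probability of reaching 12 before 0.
P(hit 12 before 0) = (1 − (11/4)^3) / (1 − (11/4)^12) = 262144/2477041515

Let u_k denote P(reach 12 before 0 | start at k). Boundary: u_0 = 0, u_12 = 1. Recurrence: u_k = 4/15·u_{k+1} + 11/15·u_{k-1} for 1 ≤ k ≤ 11. Try u_k = A + B·r^k with r = q/p = (11/15)/(4/15) = 11/4. Substitution satisfies the recurrence; boundary conditions give:
  u_k = (1 − r^k) / (1 − r^N) = (1 − (11/4)^3) / (1 − (11/4)^12) = 262144/2477041515.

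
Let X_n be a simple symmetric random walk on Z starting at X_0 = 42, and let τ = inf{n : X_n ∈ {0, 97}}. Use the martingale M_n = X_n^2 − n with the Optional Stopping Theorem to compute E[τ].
E[τ] = 2310

M_n = X_n^2 − n is a martingale (since E[X_{n+1}^2 | F_n] = X_n^2 + 1). By OST (τ has finite mean in a bounded region), E[M_τ] = E[M_0] = X_0^2 − 0 = 42^2 = 1764. Also E[M_τ] = E[X_τ^2] − E[τ]. The walk exits at 0 or 97, with P(hit 97 first) = 42/97, so E[X_τ^2] = 97^2 · 42/97 + 0 = 4074. Thus E[τ] = E[X_τ^2] − E[M_τ] = 4074 − 1764 = 2310 = 42(97 − 42) = 2310.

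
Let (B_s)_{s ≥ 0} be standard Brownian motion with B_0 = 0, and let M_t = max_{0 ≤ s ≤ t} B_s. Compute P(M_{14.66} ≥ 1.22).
P(M_{14.66} ≥ 1.22) = 2·P(B_{14.66} ≥ 1.22) = 2(1 − Φ(1.22/√14.66)) ≈ 0.7500

By the reflection principle for Brownian motion, P(M_t ≥ a) = 2 · P(B_t ≥ a) for a ≥ 0. Since B_t ~ N(0, t), P(B_t ≥ 1.22) = 1 − Φ(1.22/√t) = 1 − Φ(1.22/√14.66) = 1 − Φ(0.3186). So
  P(M_{14.66} ≥ 1.22) = 2(1 − Φ(0.3186)) ≈ 0.7500.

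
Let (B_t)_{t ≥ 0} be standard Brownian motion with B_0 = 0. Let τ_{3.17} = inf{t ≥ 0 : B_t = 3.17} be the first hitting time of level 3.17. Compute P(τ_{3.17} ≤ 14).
P(τ_{3.17} ≤ 14) = 2(1 − Φ(3.17/√14)) = 2(1 − Φ(0.8472)) ≈ 0.3969

By the reflection principle for standard BM, P(τ_b ≤ t) = 2 · P(B_t ≥ b). Since B_t ~ N(0, t), P(B_t ≥ 3.17) = 1 − Φ(3.17/√t) = 1 − Φ(3.17/√14) = 1 − Φ(0.8472) ≈ 0.19844. Doubling: P(τ_{3.17} ≤ 14) ≈ 2 · 0.19844 = 0.39688 ≈ 0.3969.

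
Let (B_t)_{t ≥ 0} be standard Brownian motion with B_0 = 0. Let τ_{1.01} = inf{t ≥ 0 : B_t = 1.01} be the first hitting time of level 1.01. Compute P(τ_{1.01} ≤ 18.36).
P(τ_{1.01} ≤ 18.36) = 2(1 − Φ(1.01/√18.36)) = 2(1 − Φ(0.2357)) ≈ 0.8137

By the reflection principle for standard BM, P(τ_b ≤ t) = 2 · P(B_t ≥ b). Since B_t ~ N(0, t), P(B_t ≥ 1.01) = 1 − Φ(1.01/√t) = 1 − Φ(1.01/√18.36) = 1 − Φ(0.2357) ≈ 0.40683. Doubling: P(τ_{1.01} ≤ 18.36) ≈ 2 · 0.40683 = 0.81366 ≈ 0.8137.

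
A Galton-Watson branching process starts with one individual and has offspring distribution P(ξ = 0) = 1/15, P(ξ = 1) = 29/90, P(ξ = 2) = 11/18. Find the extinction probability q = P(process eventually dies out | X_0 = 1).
q = 6/55

The pgf is f(s) = 1/15 + 29/90·s + 11/18·s². The extinction probability q is the smallest fixed point of f in [0, 1]. Setting s = f(s):
  11/18·s² + (29/90 − 1)·s + 1/15 = 0
  11/18·s² − (1/15 + 11/18)·s + 1/15 = 0
which factors as (s − 1)·(11/18·s − 1/15) = 0, giving roots s = 1 and s = (1/15)/(11/18) = 6/55.
Mean offspring μ = 29/90 + 2·11/18 = 139/90 > 1 (supercritical), so q < 1. The extinction probability is the smaller root: q = (1/15)/(11/18) = 6/55.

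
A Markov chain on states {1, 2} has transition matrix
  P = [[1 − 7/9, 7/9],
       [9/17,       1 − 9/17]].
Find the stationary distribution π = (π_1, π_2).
π_1 = 81/200, π_2 = 119/200

Solve πP = π with π_1 + π_2 = 1. From πP = π: π_1 · (1 − 7/9) + π_2 · 9/17 = π_1 ⇒ π_2 · 9/17 = π_1 · 7/9 ⇒ π_2/π_1 = (7/9)/(9/17) = 119/81. Together with π_1 + π_2 = 1:
  π_1 = (9/17)/(7/9 + 9/17) = (9/17)/(200/153) = 81/200,
  π_2 = (7/9)/(7/9 + 9/17) = (7/9)/(200/153) = 119/200.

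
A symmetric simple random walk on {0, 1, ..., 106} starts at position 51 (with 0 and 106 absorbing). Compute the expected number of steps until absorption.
E[τ | X_0 = 51] = 2805

Let v_k = E[τ | X_0 = k]. Boundary: v_0 = v_106 = 0. Recurrence: v_k = 1 + (v_{k-1} + v_{k+1})/2 for 1 ≤ k ≤ 105. The particular solution to v_k − (v_{k-1} + v_{k+1})/2 = 1 is v_k = −k^2. Adding homogeneous solution A + B k and matching boundaries gives v_k = k (106 − k). Substituting k = 51: v_51 = 51 · 55 = 2805.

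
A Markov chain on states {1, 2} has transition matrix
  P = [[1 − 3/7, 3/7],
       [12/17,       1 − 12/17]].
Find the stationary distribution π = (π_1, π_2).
π_1 = 28/45, π_2 = 17/45

Solve πP = π with π_1 + π_2 = 1. From πP = π: π_1 · (1 − 3/7) + π_2 · 12/17 = π_1 ⇒ π_2 · 12/17 = π_1 · 3/7 ⇒ π_2/π_1 = (3/7)/(12/17) = 17/28. Together with π_1 + π_2 = 1:
  π_1 = (12/17)/(3/7 + 12/17) = (12/17)/(135/119) = 28/45,
  π_2 = (3/7)/(3/7 + 12/17) = (3/7)/(135/119) = 17/45.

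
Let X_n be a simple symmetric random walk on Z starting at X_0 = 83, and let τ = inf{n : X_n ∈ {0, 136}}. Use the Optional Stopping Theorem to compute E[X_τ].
E[X_τ] = 83

X_n is a martingale and τ is a bounded-mean stopping time (indeed τ is finite a.s. with bounded expectation since the walk is in a bounded region). By the OST, E[X_τ] = E[X_0] = 83. Equivalently: E[X_τ] = 136 · P(hit 136 first) + 0 · P(hit 0 first) = 136 · (83/136) = 83.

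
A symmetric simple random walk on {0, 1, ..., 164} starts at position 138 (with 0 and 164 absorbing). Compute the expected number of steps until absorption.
E[τ | X_0 = 138] = 3588

Let v_k = E[τ | X_0 = k]. Boundary: v_0 = v_164 = 0. Recurrence: v_k = 1 + (v_{k-1} + v_{k+1})/2 for 1 ≤ k ≤ 163. The particular solution to v_k − (v_{k-1} + v_{k+1})/2 = 1 is v_k = −k^2. Adding homogeneous solution A + B k and matching boundaries gives v_k = k (164 − k). Substituting k = 138: v_138 = 138 · 26 = 3588.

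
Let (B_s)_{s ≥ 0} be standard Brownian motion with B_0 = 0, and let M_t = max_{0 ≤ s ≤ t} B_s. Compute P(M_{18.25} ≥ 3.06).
P(M_{18.25} ≥ 3.06) = 2·P(B_{18.25} ≥ 3.06) = 2(1 − Φ(3.06/√18.25)) ≈ 0.4738

By the reflection principle for Brownian motion, P(M_t ≥ a) = 2 · P(B_t ≥ a) for a ≥ 0. Since B_t ~ N(0, t), P(B_t ≥ 3.06) = 1 − Φ(3.06/√t) = 1 − Φ(3.06/√18.25) = 1 − Φ(0.7163). So
  P(M_{18.25} ≥ 3.06) = 2(1 − Φ(0.7163)) ≈ 0.4738.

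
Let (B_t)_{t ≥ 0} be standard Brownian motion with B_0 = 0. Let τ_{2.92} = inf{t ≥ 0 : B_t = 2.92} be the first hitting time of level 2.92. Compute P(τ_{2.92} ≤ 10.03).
P(τ_{2.92} ≤ 10.03) = 2(1 − Φ(2.92/√10.03)) = 2(1 − Φ(0.9220)) ≈ 0.3565

By the reflection principle for standard BM, P(τ_b ≤ t) = 2 · P(B_t ≥ b). Since B_t ~ N(0, t), P(B_t ≥ 2.92) = 1 − Φ(2.92/√t) = 1 − Φ(2.92/√10.03) = 1 − Φ(0.9220) ≈ 0.17826. Doubling: P(τ_{2.92} ≤ 10.03) ≈ 2 · 0.17826 = 0.35652 ≈ 0.3565.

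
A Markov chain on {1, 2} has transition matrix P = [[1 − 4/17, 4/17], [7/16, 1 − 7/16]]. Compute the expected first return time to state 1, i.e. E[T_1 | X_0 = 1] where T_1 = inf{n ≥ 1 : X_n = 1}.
E[T_1 | X_0 = 1] = 1/π_1 = 183/119

For an irreducible recurrent Markov chain with stationary distribution π, E[T_i | X_0 = i] = 1/π_i (Kac's formula). Here π_1 = (7/16)/(4/17 + 7/16) = (7/16)/(183/272) = 119/183, so E[T_1 | X_0 = 1] = 1/π_1 = (4/17 + 7/16)/(7/16) = (183/272)/(7/16) = 183/119.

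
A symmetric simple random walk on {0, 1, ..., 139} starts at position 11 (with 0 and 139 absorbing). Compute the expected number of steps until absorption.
E[τ | X_0 = 11] = 1408

Let v_k = E[τ | X_0 = k]. Boundary: v_0 = v_139 = 0. Recurrence: v_k = 1 + (v_{k-1} + v_{k+1})/2 for 1 ≤ k ≤ 138. The particular solution to v_k − (v_{k-1} + v_{k+1})/2 = 1 is v_k = −k^2. Adding homogeneous solution A + B k and matching boundaries gives v_k = k (139 − k). Substituting k = 11: v_11 = 11 · 128 = 1408.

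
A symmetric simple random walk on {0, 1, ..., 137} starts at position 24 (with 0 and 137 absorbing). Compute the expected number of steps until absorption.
E[τ | X_0 = 24] = 2712

Let v_k = E[τ | X_0 = k]. Boundary: v_0 = v_137 = 0. Recurrence: v_k = 1 + (v_{k-1} + v_{k+1})/2 for 1 ≤ k ≤ 136. The particular solution to v_k − (v_{k-1} + v_{k+1})/2 = 1 is v_k = −k^2. Adding homogeneous solution A + B k and matching boundaries gives v_k = k (137 − k). Substituting k = 24: v_24 = 24 · 113 = 2712.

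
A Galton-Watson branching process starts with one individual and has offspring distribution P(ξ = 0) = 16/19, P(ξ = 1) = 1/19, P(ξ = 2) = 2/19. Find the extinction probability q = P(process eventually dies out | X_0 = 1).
q = 1

Mean offspring μ = 0·16/19 + 1·1/19 + 2·2/19 = 5/19 ≤ 1. For μ ≤ 1 with offspring not concentrated at 1, the Galton-Watson process goes extinct almost surely, so q = 1.
(Algebraic check: The pgf is f(s) = 16/19 + 1/19·s + 2/19·s². The extinction probability q is the smallest fixed point of f in [0, 1]. Setting s = f(s):
  2/19·s² + (1/19 − 1)·s + 16/19 = 0
  2/19·s² − (16/19 + 2/19)·s + 16/19 = 0
which factors as (s − 1)·(2/19·s − 16/19) = 0, giving roots s = 1 and s = (16/19)/(2/19) = 8. Since 8 ≥ 1, the smallest root in [0, 1] is s = 1.)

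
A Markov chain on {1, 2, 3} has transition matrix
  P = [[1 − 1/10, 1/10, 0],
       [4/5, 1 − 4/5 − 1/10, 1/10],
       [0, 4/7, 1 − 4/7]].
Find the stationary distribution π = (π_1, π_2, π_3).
π = (320/367, 40/367, 7/367)

This is a birth-death chain on three states, which satisfies detailed balance: π_1 · P_{12} = π_2 · P_{21} and π_2 · P_{23} = π_3 · P_{32}.
From π_1 · 1/10 = π_2 · 4/5: π_2/π_1 = (1/10)/(4/5) = 1/8.
From π_2 · 1/10 = π_3 · 4/7: π_3/π_2 = (1/10)/(4/7) = 7/40.
Take π_1 proportional to 1; then unnormalized π = (1, 1/8, 7/320). Normalize by dividing by the sum 367/320:
  π = (320/367, 40/367, 7/367).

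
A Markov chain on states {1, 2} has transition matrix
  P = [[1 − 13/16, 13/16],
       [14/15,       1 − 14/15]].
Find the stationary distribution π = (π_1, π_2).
π_1 = 224/419, π_2 = 195/419

Solve πP = π with π_1 + π_2 = 1. From πP = π: π_1 · (1 − 13/16) + π_2 · 14/15 = π_1 ⇒ π_2 · 14/15 = π_1 · 13/16 ⇒ π_2/π_1 = (13/16)/(14/15) = 195/224. Together with π_1 + π_2 = 1:
  π_1 = (14/15)/(13/16 + 14/15) = (14/15)/(419/240) = 224/419,
  π_2 = (13/16)/(13/16 + 14/15) = (13/16)/(419/240) = 195/419.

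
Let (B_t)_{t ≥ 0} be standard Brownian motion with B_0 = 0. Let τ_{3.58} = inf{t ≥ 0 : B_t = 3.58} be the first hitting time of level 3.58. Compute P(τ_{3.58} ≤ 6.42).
P(τ_{3.58} ≤ 6.42) = 2(1 − Φ(3.58/√6.42)) = 2(1 − Φ(1.4129)) ≈ 0.1577

By the reflection principle for standard BM, P(τ_b ≤ t) = 2 · P(B_t ≥ b). Since B_t ~ N(0, t), P(B_t ≥ 3.58) = 1 − Φ(3.58/√t) = 1 − Φ(3.58/√6.42) = 1 − Φ(1.4129) ≈ 0.07884. Doubling: P(τ_{3.58} ≤ 6.42) ≈ 2 · 0.07884 = 0.15768 ≈ 0.1577.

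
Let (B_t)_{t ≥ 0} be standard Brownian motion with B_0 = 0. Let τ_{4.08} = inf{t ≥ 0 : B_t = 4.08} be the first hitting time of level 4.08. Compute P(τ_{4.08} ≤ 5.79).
P(τ_{4.08} ≤ 5.79) = 2(1 − Φ(4.08/√5.79)) = 2(1 − Φ(1.6956)) ≈ 0.0900

By the reflection principle for standard BM, P(τ_b ≤ t) = 2 · P(B_t ≥ b). Since B_t ~ N(0, t), P(B_t ≥ 4.08) = 1 − Φ(4.08/√t) = 1 − Φ(4.08/√5.79) = 1 − Φ(1.6956) ≈ 0.04498. Doubling: P(τ_{4.08} ≤ 5.79) ≈ 2 · 0.04498 = 0.08996 ≈ 0.0900.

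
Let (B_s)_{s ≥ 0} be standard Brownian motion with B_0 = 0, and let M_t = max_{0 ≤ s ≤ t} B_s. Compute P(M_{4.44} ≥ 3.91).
P(M_{4.44} ≥ 3.91) = 2·P(B_{4.44} ≥ 3.91) = 2(1 − Φ(3.91/√4.44)) ≈ 0.0635

By the reflection principle for Brownian motion, P(M_t ≥ a) = 2 · P(B_t ≥ a) for a ≥ 0. Since B_t ~ N(0, t), P(B_t ≥ 3.91) = 1 − Φ(3.91/√t) = 1 − Φ(3.91/√4.44) = 1 − Φ(1.8556). So
  P(M_{4.44} ≥ 3.91) = 2(1 − Φ(1.8556)) ≈ 0.0635.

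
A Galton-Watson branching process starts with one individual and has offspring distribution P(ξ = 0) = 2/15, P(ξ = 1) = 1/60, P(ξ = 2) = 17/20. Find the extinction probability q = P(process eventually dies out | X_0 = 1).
q = 8/51

The pgf is f(s) = 2/15 + 1/60·s + 17/20·s². The extinction probability q is the smallest fixed point of f in [0, 1]. Setting s = f(s):
  17/20·s² + (1/60 − 1)·s + 2/15 = 0
  17/20·s² − (2/15 + 17/20)·s + 2/15 = 0
which factors as (s − 1)·(17/20·s − 2/15) = 0, giving roots s = 1 and s = (2/15)/(17/20) = 8/51.
Mean offspring μ = 1/60 + 2·17/20 = 103/60 > 1 (supercritical), so q < 1. The extinction probability is the smaller root: q = (2/15)/(17/20) = 8/51.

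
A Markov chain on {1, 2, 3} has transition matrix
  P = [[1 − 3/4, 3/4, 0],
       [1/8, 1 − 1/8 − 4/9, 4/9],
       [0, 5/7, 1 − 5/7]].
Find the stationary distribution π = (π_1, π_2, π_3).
π = (15/161, 90/161, 8/23)

This is a birth-death chain on three states, which satisfies detailed balance: π_1 · P_{12} = π_2 · P_{21} and π_2 · P_{23} = π_3 · P_{32}.
From π_1 · 3/4 = π_2 · 1/8: π_2/π_1 = (3/4)/(1/8) = 6.
From π_2 · 4/9 = π_3 · 5/7: π_3/π_2 = (4/9)/(5/7) = 28/45.
Take π_1 proportional to 1; then unnormalized π = (1, 6, 56/15). Normalize by dividing by the sum 161/15:
  π = (15/161, 90/161, 8/23).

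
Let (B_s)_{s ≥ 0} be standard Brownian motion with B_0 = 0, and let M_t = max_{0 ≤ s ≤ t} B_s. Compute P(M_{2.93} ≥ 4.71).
P(M_{2.93} ≥ 4.71) = 2·P(B_{2.93} ≥ 4.71) = 2(1 − Φ(4.71/√2.93)) ≈ 0.0059

By the reflection principle for Brownian motion, P(M_t ≥ a) = 2 · P(B_t ≥ a) for a ≥ 0. Since B_t ~ N(0, t), P(B_t ≥ 4.71) = 1 − Φ(4.71/√t) = 1 − Φ(4.71/√2.93) = 1 − Φ(2.7516). So
  P(M_{2.93} ≥ 4.71) = 2(1 − Φ(2.7516)) ≈ 0.0059.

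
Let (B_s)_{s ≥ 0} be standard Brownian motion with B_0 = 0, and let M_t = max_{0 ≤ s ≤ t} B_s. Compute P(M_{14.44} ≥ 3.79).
P(M_{14.44} ≥ 3.79) = 2·P(B_{14.44} ≥ 3.79) = 2(1 − Φ(3.79/√14.44)) ≈ 0.3186

By the reflection principle for Brownian motion, P(M_t ≥ a) = 2 · P(B_t ≥ a) for a ≥ 0. Since B_t ~ N(0, t), P(B_t ≥ 3.79) = 1 − Φ(3.79/√t) = 1 − Φ(3.79/√14.44) = 1 − Φ(0.9974). So
  P(M_{14.44} ≥ 3.79) = 2(1 − Φ(0.9974)) ≈ 0.3186.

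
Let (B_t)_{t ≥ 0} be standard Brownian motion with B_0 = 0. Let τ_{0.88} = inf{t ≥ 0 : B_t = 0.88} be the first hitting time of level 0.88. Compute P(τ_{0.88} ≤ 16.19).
P(τ_{0.88} ≤ 16.19) = 2(1 − Φ(0.88/√16.19)) = 2(1 − Φ(0.2187)) ≈ 0.8269

By the reflection principle for standard BM, P(τ_b ≤ t) = 2 · P(B_t ≥ b). Since B_t ~ N(0, t), P(B_t ≥ 0.88) = 1 − Φ(0.88/√t) = 1 − Φ(0.88/√16.19) = 1 − Φ(0.2187) ≈ 0.41344. Doubling: P(τ_{0.88} ≤ 16.19) ≈ 2 · 0.41344 = 0.82688 ≈ 0.8269.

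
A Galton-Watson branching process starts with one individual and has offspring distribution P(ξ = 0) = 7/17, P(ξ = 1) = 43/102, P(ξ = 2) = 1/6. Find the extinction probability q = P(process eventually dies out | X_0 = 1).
q = 1

Mean offspring μ = 0·7/17 + 1·43/102 + 2·1/6 = 77/102 ≤ 1. For μ ≤ 1 with offspring not concentrated at 1, the Galton-Watson process goes extinct almost surely, so q = 1.
(Algebraic check: The pgf is f(s) = 7/17 + 43/102·s + 1/6·s². The extinction probability q is the smallest fixed point of f in [0, 1]. Setting s = f(s):
  1/6·s² + (43/102 − 1)·s + 7/17 = 0
  1/6·s² − (7/17 + 1/6)·s + 7/17 = 0
which factors as (s − 1)·(1/6·s − 7/17) = 0, giving roots s = 1 and s = (7/17)/(1/6) = 42/17. Since 42/17 ≥ 1, the smallest root in [0, 1] is s = 1.)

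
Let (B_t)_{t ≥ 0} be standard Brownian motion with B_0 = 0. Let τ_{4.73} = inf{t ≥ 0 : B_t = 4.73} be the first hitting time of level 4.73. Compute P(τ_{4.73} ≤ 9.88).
P(τ_{4.73} ≤ 9.88) = 2(1 − Φ(4.73/√9.88)) = 2(1 − Φ(1.5048)) ≈ 0.1324

By the reflection principle for standard BM, P(τ_b ≤ t) = 2 · P(B_t ≥ b). Since B_t ~ N(0, t), P(B_t ≥ 4.73) = 1 − Φ(4.73/√t) = 1 − Φ(4.73/√9.88) = 1 − Φ(1.5048) ≈ 0.06619. Doubling: P(τ_{4.73} ≤ 9.88) ≈ 2 · 0.06619 = 0.13238 ≈ 0.1324.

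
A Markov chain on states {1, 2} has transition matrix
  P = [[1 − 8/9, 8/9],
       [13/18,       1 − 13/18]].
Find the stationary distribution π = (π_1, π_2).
π_1 = 13/29, π_2 = 16/29

Solve πP = π with π_1 + π_2 = 1. From πP = π: π_1 · (1 − 8/9) + π_2 · 13/18 = π_1 ⇒ π_2 · 13/18 = π_1 · 8/9 ⇒ π_2/π_1 = (8/9)/(13/18) = 16/13. Together with π_1 + π_2 = 1:
  π_1 = (13/18)/(8/9 + 13/18) = (13/18)/(29/18) = 13/29,
  π_2 = (8/9)/(8/9 + 13/18) = (8/9)/(29/18) = 16/29.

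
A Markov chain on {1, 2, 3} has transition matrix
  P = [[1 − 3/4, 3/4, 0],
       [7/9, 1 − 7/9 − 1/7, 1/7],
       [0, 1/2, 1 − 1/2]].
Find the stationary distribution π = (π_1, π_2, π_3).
π = (196/439, 189/439, 54/439)

This is a birth-death chain on three states, which satisfies detailed balance: π_1 · P_{12} = π_2 · P_{21} and π_2 · P_{23} = π_3 · P_{32}.
From π_1 · 3/4 = π_2 · 7/9: π_2/π_1 = (3/4)/(7/9) = 27/28.
From π_2 · 1/7 = π_3 · 1/2: π_3/π_2 = (1/7)/(1/2) = 2/7.
Take π_1 proportional to 1; then unnormalized π = (1, 27/28, 27/98). Normalize by dividing by the sum 439/196:
  π = (196/439, 189/439, 54/439).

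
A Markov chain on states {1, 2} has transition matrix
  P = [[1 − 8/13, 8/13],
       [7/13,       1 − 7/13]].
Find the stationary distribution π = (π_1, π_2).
π_1 = 7/15, π_2 = 8/15

Solve πP = π with π_1 + π_2 = 1. From πP = π: π_1 · (1 − 8/13) + π_2 · 7/13 = π_1 ⇒ π_2 · 7/13 = π_1 · 8/13 ⇒ π_2/π_1 = (8/13)/(7/13) = 8/7. Together with π_1 + π_2 = 1:
  π_1 = (7/13)/(8/13 + 7/13) = (7/13)/(15/13) = 7/15,
  π_2 = (8/13)/(8/13 + 7/13) = (8/13)/(15/13) = 8/15.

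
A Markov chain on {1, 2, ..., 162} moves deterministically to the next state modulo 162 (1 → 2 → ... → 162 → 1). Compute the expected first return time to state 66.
E[T_66 | X_0 = 66] = 162

The chain cycles deterministically, so starting at state 66 it returns in exactly 162 steps. Equivalently, the stationary distribution is uniform π_j = 1/162 for every state j, so by Kac's formula E[T_66] = 1/π_66 = 162.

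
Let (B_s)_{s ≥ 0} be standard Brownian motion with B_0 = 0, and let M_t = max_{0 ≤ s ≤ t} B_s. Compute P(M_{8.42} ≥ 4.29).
P(M_{8.42} ≥ 4.29) = 2·P(B_{8.42} ≥ 4.29) = 2(1 − Φ(4.29/√8.42)) ≈ 0.1393

By the reflection principle for Brownian motion, P(M_t ≥ a) = 2 · P(B_t ≥ a) for a ≥ 0. Since B_t ~ N(0, t), P(B_t ≥ 4.29) = 1 − Φ(4.29/√t) = 1 − Φ(4.29/√8.42) = 1 − Φ(1.4784). So
  P(M_{8.42} ≥ 4.29) = 2(1 − Φ(1.4784)) ≈ 0.1393.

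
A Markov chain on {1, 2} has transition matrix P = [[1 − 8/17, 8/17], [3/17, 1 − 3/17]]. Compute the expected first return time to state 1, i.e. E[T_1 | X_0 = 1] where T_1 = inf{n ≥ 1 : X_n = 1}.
E[T_1 | X_0 = 1] = 1/π_1 = 11/3

For an irreducible recurrent Markov chain with stationary distribution π, E[T_i | X_0 = i] = 1/π_i (Kac's formula). Here π_1 = (3/17)/(8/17 + 3/17) = (3/17)/(11/17) = 3/11, so E[T_1 | X_0 = 1] = 1/π_1 = (8/17 + 3/17)/(3/17) = (11/17)/(3/17) = 11/3.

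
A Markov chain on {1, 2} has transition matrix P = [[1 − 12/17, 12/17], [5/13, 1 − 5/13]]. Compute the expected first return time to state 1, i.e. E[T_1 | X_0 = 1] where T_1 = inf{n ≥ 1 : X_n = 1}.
E[T_1 | X_0 = 1] = 1/π_1 = 241/85

For an irreducible recurrent Markov chain with stationary distribution π, E[T_i | X_0 = i] = 1/π_i (Kac's formula). Here π_1 = (5/13)/(12/17 + 5/13) = (5/13)/(241/221) = 85/241, so E[T_1 | X_0 = 1] = 1/π_1 = (12/17 + 5/13)/(5/13) = (241/221)/(5/13) = 241/85.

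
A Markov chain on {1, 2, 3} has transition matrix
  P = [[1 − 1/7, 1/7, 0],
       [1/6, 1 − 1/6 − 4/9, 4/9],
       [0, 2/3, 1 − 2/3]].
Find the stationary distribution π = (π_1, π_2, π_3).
π = (7/17, 6/17, 4/17)

This is a birth-death chain on three states, which satisfies detailed balance: π_1 · P_{12} = π_2 · P_{21} and π_2 · P_{23} = π_3 · P_{32}.
From π_1 · 1/7 = π_2 · 1/6: π_2/π_1 = (1/7)/(1/6) = 6/7.
From π_2 · 4/9 = π_3 · 2/3: π_3/π_2 = (4/9)/(2/3) = 2/3.
Take π_1 proportional to 1; then unnormalized π = (1, 6/7, 4/7). Normalize by dividing by the sum 17/7:
  π = (7/17, 6/17, 4/17).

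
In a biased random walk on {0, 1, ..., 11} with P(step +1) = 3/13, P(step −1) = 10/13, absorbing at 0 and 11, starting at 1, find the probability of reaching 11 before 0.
P(hit 11 before 0) = (1 − (10/3)^1) / (1 − (10/3)^11) = 59049/14285688979

Let u_k denote P(reach 11 before 0 | start at k). Boundary: u_0 = 0, u_11 = 1. Recurrence: u_k = 3/13·u_{k+1} + 10/13·u_{k-1} for 1 ≤ k ≤ 10. Try u_k = A + B·r^k with r = q/p = (10/13)/(3/13) = 10/3. Substitution satisfies the recurrence; boundary conditions give:
  u_k = (1 − r^k) / (1 − r^N) = (1 − (10/3)^1) / (1 − (10/3)^11) = 59049/14285688979.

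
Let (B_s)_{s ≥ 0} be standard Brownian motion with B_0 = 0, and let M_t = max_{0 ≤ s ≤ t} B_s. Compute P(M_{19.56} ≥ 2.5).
P(M_{19.56} ≥ 2.5) = 2·P(B_{19.56} ≥ 2.5) = 2(1 − Φ(2.5/√19.56)) ≈ 0.5719

By the reflection principle for Brownian motion, P(M_t ≥ a) = 2 · P(B_t ≥ a) for a ≥ 0. Since B_t ~ N(0, t), P(B_t ≥ 2.5) = 1 − Φ(2.5/√t) = 1 − Φ(2.5/√19.56) = 1 − Φ(0.5653). So
  P(M_{19.56} ≥ 2.5) = 2(1 − Φ(0.5653)) ≈ 0.5719.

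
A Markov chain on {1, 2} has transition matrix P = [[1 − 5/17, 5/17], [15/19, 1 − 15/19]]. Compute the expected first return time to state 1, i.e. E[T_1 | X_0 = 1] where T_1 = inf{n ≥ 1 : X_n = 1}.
E[T_1 | X_0 = 1] = 1/π_1 = 70/51

For an irreducible recurrent Markov chain with stationary distribution π, E[T_i | X_0 = i] = 1/π_i (Kac's formula). Here π_1 = (15/19)/(5/17 + 15/19) = (15/19)/(350/323) = 51/70, so E[T_1 | X_0 = 1] = 1/π_1 = (5/17 + 15/19)/(15/19) = (350/323)/(15/19) = 70/51.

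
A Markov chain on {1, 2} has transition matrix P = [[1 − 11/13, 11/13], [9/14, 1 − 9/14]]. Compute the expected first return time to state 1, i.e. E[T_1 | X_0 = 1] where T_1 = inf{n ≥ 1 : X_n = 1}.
E[T_1 | X_0 = 1] = 1/π_1 = 271/117

For an irreducible recurrent Markov chain with stationary distribution π, E[T_i | X_0 = i] = 1/π_i (Kac's formula). Here π_1 = (9/14)/(11/13 + 9/14) = (9/14)/(271/182) = 117/271, so E[T_1 | X_0 = 1] = 1/π_1 = (11/13 + 9/14)/(9/14) = (271/182)/(9/14) = 271/117.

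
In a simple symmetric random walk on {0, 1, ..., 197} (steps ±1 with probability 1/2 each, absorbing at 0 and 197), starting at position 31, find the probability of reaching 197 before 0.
P(hit 197 before 0) = 31/197

Let u_k = P(hit 197 before 0 | start at k). Then u_0 = 0, u_197 = 1, and u_k = u_{k-1}/2 + u_{k+1}/2 for 1 ≤ k ≤ 196. This harmonic recurrence is solved by u_k = k/197, giving u_31 = 31/197.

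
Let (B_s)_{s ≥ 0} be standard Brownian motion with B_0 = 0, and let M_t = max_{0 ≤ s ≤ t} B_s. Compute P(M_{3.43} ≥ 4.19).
P(M_{3.43} ≥ 4.19) = 2·P(B_{3.43} ≥ 4.19) = 2(1 − Φ(4.19/√3.43)) ≈ 0.0237

By the reflection principle for Brownian motion, P(M_t ≥ a) = 2 · P(B_t ≥ a) for a ≥ 0. Since B_t ~ N(0, t), P(B_t ≥ 4.19) = 1 − Φ(4.19/√t) = 1 − Φ(4.19/√3.43) = 1 − Φ(2.2624). So
  P(M_{3.43} ≥ 4.19) = 2(1 − Φ(2.2624)) ≈ 0.0237.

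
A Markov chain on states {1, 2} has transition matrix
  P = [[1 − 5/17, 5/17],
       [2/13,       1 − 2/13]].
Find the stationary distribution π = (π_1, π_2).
π_1 = 34/99, π_2 = 65/99

Solve πP = π with π_1 + π_2 = 1. From πP = π: π_1 · (1 − 5/17) + π_2 · 2/13 = π_1 ⇒ π_2 · 2/13 = π_1 · 5/17 ⇒ π_2/π_1 = (5/17)/(2/13) = 65/34. Together with π_1 + π_2 = 1:
  π_1 = (2/13)/(5/17 + 2/13) = (2/13)/(99/221) = 34/99,
  π_2 = (5/17)/(5/17 + 2/13) = (5/17)/(99/221) = 65/99.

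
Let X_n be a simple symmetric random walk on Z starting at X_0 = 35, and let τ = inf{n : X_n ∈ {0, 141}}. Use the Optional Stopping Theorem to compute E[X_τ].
E[X_τ] = 35

X_n is a martingale and τ is a bounded-mean stopping time (indeed τ is finite a.s. with bounded expectation since the walk is in a bounded region). By the OST, E[X_τ] = E[X_0] = 35. Equivalently: E[X_τ] = 141 · P(hit 141 first) + 0 · P(hit 0 first) = 141 · (35/141) = 35.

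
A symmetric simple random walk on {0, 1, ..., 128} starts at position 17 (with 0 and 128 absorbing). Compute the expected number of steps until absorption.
E[τ | X_0 = 17] = 1887

Let v_k = E[τ | X_0 = k]. Boundary: v_0 = v_128 = 0. Recurrence: v_k = 1 + (v_{k-1} + v_{k+1})/2 for 1 ≤ k ≤ 127. The particular solution to v_k − (v_{k-1} + v_{k+1})/2 = 1 is v_k = −k^2. Adding homogeneous solution A + B k and matching boundaries gives v_k = k (128 − k). Substituting k = 17: v_17 = 17 · 111 = 1887.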